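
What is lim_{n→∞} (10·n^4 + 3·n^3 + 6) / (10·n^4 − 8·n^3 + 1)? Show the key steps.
lim = 10/10 = 1

For large n the leading n^4 terms dominate both numerator and denominator. Dividing top and bottom by n^4, every other term tends to 0, leaving 10/10 = 1.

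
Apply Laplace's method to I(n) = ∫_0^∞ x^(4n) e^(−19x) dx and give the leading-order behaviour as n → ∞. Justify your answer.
I(n) ~ (sqrt(2π·4n) / 19) · (4n/(19e))^(4n)

Write the integrand as exp(4n ln x − 19x) and set f(x) = 4n ln x − 19x. Then f'(x) = 4n/x − 19 = 0 at x* = 4n/19, and f''(x*) = −4n/x*^2 = −19^2/(4n). Laplace's method (interior maximum) gives
  I(n) ~ e^(f(x*)) · sqrt(2π / |f''(x*)|)
        = exp(4n ln(4n/19) − 4n) · sqrt(2π · 4n / 19^2)
        = (4n/19)^(4n) e^(−4n) · sqrt(2π·4n) / 19
        = (sqrt(2π·4n) / 19) · (4n/(19e))^(4n).
This matches Γ(4n+1)/19^(4n+1) with Stirling applied to Γ.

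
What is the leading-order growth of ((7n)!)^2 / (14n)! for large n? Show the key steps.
((7n)!)^2/(14n)! ~ ((2π·7n)^(1/2) / sqrt(2)) · 2^(−2·7n)  →  0

Write N = 7n. Stirling: N! ~ sqrt(2π N)(N/e)^N and (2N)! ~ sqrt(2π·2N)·(2N/e)^(2N).
  (N!)^2/(2N)! ~ (2π N)^(2/2) (N/e)^(2N) / [sqrt(2π·2N) (2N/e)^(2N)]
     = (2π N)^(2/2) / sqrt(2π·2N) · (N/(2N))^(2N)
     = (2π N)^((2−1)/2) / sqrt(2) · 2^(−2N).
Since 2^2 > 1, the factor 2^(−2N) decays exponentially, so the ratio → 0. Substituting N = 7n gives the stated form.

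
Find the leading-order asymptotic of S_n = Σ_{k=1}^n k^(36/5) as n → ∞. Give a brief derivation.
S_n ~ (5/41) · n^(41/5)

Integral comparison: Σ_{k=1}^n k^(36/5) = ∫_0^n x^(36/5) dx + O(n^(36/5)). The integral is n^(1 + 36/5) / (1 + 36/5) = n^((36+5)/5) / ((36+5)/5) = (5/41) · n^(41/5).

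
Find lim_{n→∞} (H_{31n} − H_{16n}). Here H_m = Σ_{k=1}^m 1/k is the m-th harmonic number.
lim = ln(31/16)

Euler-Maclaurin gives H_m = ln m + γ + 1/(2m) + O(1/m^2). The γ and O(1/m) terms cancel in the difference:
  H_{31n} − H_{16n} = ln(31n) − ln(16n) + O(1/n) = ln(31/16) + O(1/n).
Hence the limit is ln(31/16).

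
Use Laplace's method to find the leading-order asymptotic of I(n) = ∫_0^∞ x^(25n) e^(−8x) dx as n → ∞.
I(n) ~ (sqrt(2π·25n) / 8) · (25n/(8e))^(25n)

Write the integrand as exp(25n ln x − 8x) and set f(x) = 25n ln x − 8x. Then f'(x) = 25n/x − 8 = 0 at x* = 25n/8, and f''(x*) = −25n/x*^2 = −8^2/(25n). Laplace's method (interior maximum) gives
  I(n) ~ e^(f(x*)) · sqrt(2π / |f''(x*)|)
        = exp(25n ln(25n/8) − 25n) · sqrt(2π · 25n / 8^2)
        = (25n/8)^(25n) e^(−25n) · sqrt(2π·25n) / 8
        = (sqrt(2π·25n) / 8) · (25n/(8e))^(25n).
This matches Γ(25n+1)/8^(25n+1) with Stirling applied to Γ.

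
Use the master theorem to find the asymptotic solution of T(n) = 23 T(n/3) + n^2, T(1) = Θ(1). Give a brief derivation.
T(n) = Θ(n^(log_3 23))

Master theorem: compare f(n) = n^2 to n^(log_3 23) where log_3 23 ≈ 2.854. Since 2 < log_3 23, we have f(n) = O(n^(log_3 23 − ε)) for some ε > 0 — Case 1. Hence T(n) = Θ(n^(log_3 23)).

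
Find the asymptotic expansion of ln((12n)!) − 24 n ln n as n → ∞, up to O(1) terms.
ln((12n)!) − 24 n ln n = −12 n ln n + 12(ln 12 − 1) n + (1/2) ln(2π·12n) + O(1/n)

Stirling: ln((12n)!) = 12n ln(12n) − 12n + (1/2) ln(2π·12n) + O(1/n).
Expand 12n ln(12n) = 12n (ln n + ln 12) = 12n ln n + 12n ln 12.
Subtract 24n ln n: leading term is (12 − 24) n ln n = −12 n ln n. The next term is 12n ln 12 − 12n = 12(ln 12 − 1) n. Then the (1/2) ln(2π·12n) correction.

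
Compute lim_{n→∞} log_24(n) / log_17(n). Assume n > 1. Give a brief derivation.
lim = ln(17) / ln(24) = log_24(17)

Change of base: log_24(n) = ln n / ln 24 and log_17(n) = ln n / ln 17. The ratio is (ln n / ln 24) · (ln 17 / ln n) = ln 17 / ln 24, a constant independent of n. So the limit is ln 17 / ln 24 = log_24(17).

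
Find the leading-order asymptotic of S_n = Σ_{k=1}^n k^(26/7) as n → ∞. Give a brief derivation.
S_n ~ (7/33) · n^(33/7)

Integral comparison: Σ_{k=1}^n k^(26/7) = ∫_0^n x^(26/7) dx + O(n^(26/7)). The integral is n^(1 + 26/7) / (1 + 26/7) = n^((26+7)/7) / ((26+7)/7) = (7/33) · n^(33/7).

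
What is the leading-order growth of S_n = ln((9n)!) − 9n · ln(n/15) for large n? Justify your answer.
S_n ~ 9n · (ln 135 − 1) + O(ln n)

Stirling: ln((9n)!) = 9n ln(9n) − 9n + O(ln n).
  S_n = 9n ln(9n) − 9n − 9n ln(n/15) + O(ln n)
      = 9n ln(9n) − 9n ln n + 9n ln 15 − 9n + O(ln n)
      = 9n ln 9 + 9n ln 15 − 9n + O(ln n)
      = 9n (ln 135 − 1) + O(ln n).
Numerically ln(135) − 1 ≈ 3.9053.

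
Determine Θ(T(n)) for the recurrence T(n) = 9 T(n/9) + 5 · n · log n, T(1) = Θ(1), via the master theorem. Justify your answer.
T(n) = Θ(n · (log n)^2)

Here log_9 9 = 1 and f(n) = 5 · n · log n = Θ(n^(log_9 9) · (log n)^1). This is the extended Case 2 of the master theorem (f matches the critical exponent up to log factors), giving T(n) = Θ(n^(log_9 9) · (log n)^(1+1)) = Θ(n · (log n)^2).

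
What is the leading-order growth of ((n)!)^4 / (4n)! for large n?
((n)!)^4/(4n)! ~ ((2π·n)^(3/2) / 2) · 4^(−4·n)  →  0

Write N = n. Stirling: N! ~ sqrt(2π N)(N/e)^N and (4N)! ~ sqrt(2π·4N)·(4N/e)^(4N).
  (N!)^4/(4N)! ~ (2π N)^(4/2) (N/e)^(4N) / [sqrt(2π·4N) (4N/e)^(4N)]
     = (2π N)^(4/2) / sqrt(2π·4N) · (N/(4N))^(4N)
     = (2π N)^((4−1)/2) / 2 · 4^(−4N).
Since 4^4 > 1, the factor 4^(−4N) decays exponentially, so the ratio → 0. Substituting N = n gives the stated form.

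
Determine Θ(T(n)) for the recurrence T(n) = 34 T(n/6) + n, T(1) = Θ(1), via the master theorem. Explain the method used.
T(n) = Θ(n^(log_6 34))

Master theorem: compare f(n) = n to n^(log_6 34) where log_6 34 ≈ 1.968. Since 1 < log_6 34, we have f(n) = O(n^(log_6 34 − ε)) for some ε > 0 — Case 1. Hence T(n) = Θ(n^(log_6 34)).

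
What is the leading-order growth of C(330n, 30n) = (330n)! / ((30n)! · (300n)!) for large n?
C(330n, 30n) ~ (285311670611/10000000000)^(30n) · sqrt(11/(20π·30n))

Write N = 30n. Apply Stirling to each factorial:
  (11N)! ~ sqrt(2π·11N) · (11N/e)^(11N),
  N! ~ sqrt(2π N) · (N/e)^N,
  (10N)! ~ sqrt(2π·10N) · (10N/e)^(10N).
The exponential factors combine to (11N)^(11N) / (N^N · (10N)^(10N)) = 11^(11N)/10^(10N) = (11^11/10^10)^N = (285311670611/10000000000)^N.
The square-root prefactors combine to sqrt(2π·11N) / (sqrt(2π N)·sqrt(2π·10N)) = sqrt(11 / (2π·10·N)) = sqrt(11/(20π·30n)).
Substituting N = 30n: C(330n, 30n) ~ (285311670611/10000000000)^(30n) · sqrt(11/(20π·30n)).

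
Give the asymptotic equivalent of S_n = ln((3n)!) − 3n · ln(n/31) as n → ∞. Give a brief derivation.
S_n ~ 3n · (ln 93 − 1) + O(ln n)

Stirling: ln((3n)!) = 3n ln(3n) − 3n + O(ln n).
  S_n = 3n ln(3n) − 3n − 3n ln(n/31) + O(ln n)
      = 3n ln(3n) − 3n ln n + 3n ln 31 − 3n + O(ln n)
      = 3n ln 3 + 3n ln 31 − 3n + O(ln n)
      = 3n (ln 93 − 1) + O(ln n).
Numerically ln(93) − 1 ≈ 3.5326.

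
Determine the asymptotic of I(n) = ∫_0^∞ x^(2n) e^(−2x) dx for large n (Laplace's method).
I(n) ~ (sqrt(2π·2n) / 2) · (2n/(2e))^(2n)

Write the integrand as exp(2n ln x − 2x) and set f(x) = 2n ln x − 2x. Then f'(x) = 2n/x − 2 = 0 at x* = 2n/2, and f''(x*) = −2n/x*^2 = −2^2/(2n). Laplace's method (interior maximum) gives
  I(n) ~ e^(f(x*)) · sqrt(2π / |f''(x*)|)
        = exp(2n ln(2n/2) − 2n) · sqrt(2π · 2n / 2^2)
        = (2n/2)^(2n) e^(−2n) · sqrt(2π·2n) / 2
        = (sqrt(2π·2n) / 2) · (2n/(2e))^(2n).
This matches Γ(2n+1)/2^(2n+1) with Stirling applied to Γ.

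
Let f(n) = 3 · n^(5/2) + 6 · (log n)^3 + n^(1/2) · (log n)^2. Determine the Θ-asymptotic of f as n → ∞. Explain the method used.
f(n) ∈ Θ(n^(5/2))

Compare the terms by growth order. For large n, n^a · (log n)^b dominates n^a' · (log n)^b' iff a > a', or (a = a' and b > b'). Ranking the 3 terms shows the dominant one is 3 · n^(5/2). Hence f(n) ∈ Θ(n^(5/2)).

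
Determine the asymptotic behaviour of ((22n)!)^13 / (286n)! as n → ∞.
((22n)!)^13/(286n)! ~ ((2π·22n)^(12/2) / sqrt(13)) · 13^(−13·22n)  →  0

Write N = 22n. Stirling: N! ~ sqrt(2π N)(N/e)^N and (13N)! ~ sqrt(2π·13N)·(13N/e)^(13N).
  (N!)^13/(13N)! ~ (2π N)^(13/2) (N/e)^(13N) / [sqrt(2π·13N) (13N/e)^(13N)]
     = (2π N)^(13/2) / sqrt(2π·13N) · (N/(13N))^(13N)
     = (2π N)^((13−1)/2) / sqrt(13) · 13^(−13N).
Since 13^13 > 1, the factor 13^(−13N) decays exponentially, so the ratio → 0. Substituting N = 22n gives the stated form.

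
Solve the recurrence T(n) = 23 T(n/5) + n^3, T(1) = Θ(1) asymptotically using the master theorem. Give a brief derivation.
T(n) = Θ(n^3)

log_5 23 ≈ 1.948. f(n) = n^3 dominates n^(log_5 23) since 3 > 1.948, and the regularity condition a·f(n/b) = 23·(n/5)^3 = (23/125)·n^3 ≤ c·f(n) holds with c = 23/125 ≈ 0.184 < 1. So this is Case 3: T(n) = Θ(f(n)) = Θ(n^3).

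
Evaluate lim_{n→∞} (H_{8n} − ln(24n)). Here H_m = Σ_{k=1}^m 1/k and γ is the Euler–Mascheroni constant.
lim = −ln 3 + γ

By Euler-Maclaurin, H_m = ln m + γ + O(1/m). So
  H_{8n} − ln(24n) = ln(8n) + γ − ln(24n) + O(1/n)
                       = ln(8/24) + γ + O(1/n).
Hence the limit is ln(8/24) + γ (= −ln 3).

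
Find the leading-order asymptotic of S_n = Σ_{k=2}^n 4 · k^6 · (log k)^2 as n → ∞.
S_n ~ 4 · n^7 · (log n)^2 / 7

By integral comparison, S_n = ∫_1^n 4 · x^6 · (log x)^2 dx + O(n^6 · (log n)^2). For the integral, the leading term of ∫_1^n x^6 (log x)^2 dx is n^7/7 · (log n)^2 (by repeated integration by parts; each step lowers the log-exponent and produces a relatively O(1/log n) correction). Hence S_n ~ 4 · n^7 · (log n)^2 / 7.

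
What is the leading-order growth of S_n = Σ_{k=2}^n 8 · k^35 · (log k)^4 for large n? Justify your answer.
S_n ~ 2 · n^36 · (log n)^4 / 9

By integral comparison, S_n = ∫_1^n 8 · x^35 · (log x)^4 dx + O(n^35 · (log n)^4). For the integral, the leading term of ∫_1^n x^35 (log x)^4 dx is n^36/36 · (log n)^4 (by repeated integration by parts; each step lowers the log-exponent and produces a relatively O(1/log n) correction). Hence S_n ~ 2 · n^36 · (log n)^4 / 9.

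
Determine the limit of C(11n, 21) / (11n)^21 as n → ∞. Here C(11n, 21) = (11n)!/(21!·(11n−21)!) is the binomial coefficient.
lim = 1/21! = 1/51090942171709440000

With N = 11n → ∞: C(N, 21) / N^21 = [N(N−1)…(N−20)] / (21! · N^21) = (1/21!) · 1 · (1 − 1/(11n)) · … · (1 − 20/(11n)). Each factor → 1 as N → ∞, so the limit is 1/21! = 1/51090942171709440000.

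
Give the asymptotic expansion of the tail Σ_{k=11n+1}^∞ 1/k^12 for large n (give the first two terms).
Σ_{k>11n} 1/k^12 = 1/(11 · (11n)^11) − 1/(2 · (11n)^12) + O(1/(11n)^13)

Compare to the integral: ∫_{11n}^∞ x^(−12) dx = [−x^(−11)/11]_{11n}^∞ = 1/((12−1)·(11n)^11). The Euler-Maclaurin correction adds −f(11n)/2 = −1/(2·(11n)^12). Euler-Maclaurin then gives
  Σ_{k>11n} 1/k^12 = ∫_{11n}^∞ dx/x^12 − 1/(2·(11n)^12) + O(1/(11n)^13).
(Equivalently this is ζ(12) − Σ_{k≤11n} 1/k^12.)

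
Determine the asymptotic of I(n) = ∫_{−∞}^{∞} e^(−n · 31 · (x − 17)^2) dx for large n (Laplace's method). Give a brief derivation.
I(n) = sqrt(π/(31n))

Here φ(x) = 31 · (x − 17)^2 has its unique minimum at x* = 17 with φ(x*) = 0 and φ''(x*) = 62. Laplace's method gives
  I(n) ~ e^(−n φ(x*)) · sqrt(2π / (n · φ''(x*))) = sqrt(2π / (62n)) = sqrt(π/(31n)).
This is exact: substituting u = (x − 17)·sqrt(31n) gives I(n) = (1/sqrt(31n)) ∫_{−∞}^{∞} e^(−u^2) du = sqrt(π/(31n)).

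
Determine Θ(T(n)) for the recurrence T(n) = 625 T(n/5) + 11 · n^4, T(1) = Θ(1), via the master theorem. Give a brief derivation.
T(n) = Θ(n^4 log n)

log_5 625 = 4, and f(n) = 11 · n^4 = Θ(n^(log_5 625)). This is Case 2 of the master theorem: T(n) = Θ(f(n) · log n) = Θ(n^4 log n).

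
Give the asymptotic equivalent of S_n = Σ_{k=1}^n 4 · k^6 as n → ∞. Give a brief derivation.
S_n ~ 4 · n^7 / 7

By integral comparison (Euler-Maclaurin), Σ_{k=1}^n 4 · k^6 = 4 · ∫_0^n x^6 dx + O(n^6) = 4 · n^7/7 + O(n^6). (Equivalently, Faulhaber's formula gives the same leading term.)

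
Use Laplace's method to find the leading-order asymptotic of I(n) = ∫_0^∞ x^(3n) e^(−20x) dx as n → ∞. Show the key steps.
I(n) ~ (sqrt(2π·3n) / 20) · (3n/(20e))^(3n)

Write the integrand as exp(3n ln x − 20x) and set f(x) = 3n ln x − 20x. Then f'(x) = 3n/x − 20 = 0 at x* = 3n/20, and f''(x*) = −3n/x*^2 = −20^2/(3n). Laplace's method (interior maximum) gives
  I(n) ~ e^(f(x*)) · sqrt(2π / |f''(x*)|)
        = exp(3n ln(3n/20) − 3n) · sqrt(2π · 3n / 20^2)
        = (3n/20)^(3n) e^(−3n) · sqrt(2π·3n) / 20
        = (sqrt(2π·3n) / 20) · (3n/(20e))^(3n).
This matches Γ(3n+1)/20^(3n+1) with Stirling applied to Γ.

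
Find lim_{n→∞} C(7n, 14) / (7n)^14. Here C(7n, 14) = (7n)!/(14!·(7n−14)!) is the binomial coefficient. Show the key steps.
lim = 1/14! = 1/87178291200

With N = 7n → ∞: C(N, 14) / N^14 = [N(N−1)…(N−13)] / (14! · N^14) = (1/14!) · 1 · (1 − 1/(7n)) · … · (1 − 13/(7n)). Each factor → 1 as N → ∞, so the limit is 1/14! = 1/87178291200.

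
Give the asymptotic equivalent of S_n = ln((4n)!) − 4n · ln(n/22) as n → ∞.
S_n ~ 4n · (ln 88 − 1) + O(ln n)

Stirling: ln((4n)!) = 4n ln(4n) − 4n + O(ln n).
  S_n = 4n ln(4n) − 4n − 4n ln(n/22) + O(ln n)
      = 4n ln(4n) − 4n ln n + 4n ln 22 − 4n + O(ln n)
      = 4n ln 4 + 4n ln 22 − 4n + O(ln n)
      = 4n (ln 88 − 1) + O(ln n).
Numerically ln(88) − 1 ≈ 3.4773.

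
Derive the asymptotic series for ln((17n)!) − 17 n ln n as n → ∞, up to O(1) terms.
ln((17n)!) − 17 n ln n = 17(ln 17 − 1) n + (1/2) ln(2π·17n) + O(1/n)

Stirling: ln((17n)!) = 17n ln(17n) − 17n + (1/2) ln(2π·17n) + O(1/n).
Since 17n ln(17n) = 17n ln n + 17n ln 17, subtracting 17n ln n cancels the n ln n term exactly. What remains is 17(ln 17 − 1) n + (1/2) ln(2π·17n) + O(1/n).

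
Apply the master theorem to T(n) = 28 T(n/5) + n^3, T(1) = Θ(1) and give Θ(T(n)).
T(n) = Θ(n^3)

log_5 28 ≈ 2.070. f(n) = n^3 dominates n^(log_5 28) since 3 > 2.070, and the regularity condition a·f(n/b) = 28·(n/5)^3 = (28/125)·n^3 ≤ c·f(n) holds with c = 28/125 ≈ 0.224 < 1. So this is Case 3: T(n) = Θ(f(n)) = Θ(n^3).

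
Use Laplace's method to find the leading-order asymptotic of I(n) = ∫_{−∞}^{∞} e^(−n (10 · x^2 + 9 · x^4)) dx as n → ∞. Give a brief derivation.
I(n) ~ sqrt(π/(10n))

φ(x) = 10 · x^2 + 9 · x^4 has its unique global minimum at x* = 0 (since φ'(x) = 20x + 36x^3 = 0 only at x = 0 for real x with both coefficients positive, and φ → ∞ as |x| → ∞). At x* = 0, φ(0) = 0 and φ''(0) = 20. Laplace's method then gives
  I(n) ~ sqrt(2π / (n · φ''(0))) · e^(−n φ(0)) = sqrt(2π / (20n)) = sqrt(π/(10n)).
The 9 · x^4 term contributes only at subleading order (an O(1/n) relative correction).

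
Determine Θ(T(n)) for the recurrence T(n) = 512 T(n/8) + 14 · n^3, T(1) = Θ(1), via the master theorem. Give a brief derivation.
T(n) = Θ(n^3 log n)

log_8 512 = 3, and f(n) = 14 · n^3 = Θ(n^(log_8 512)). This is Case 2 of the master theorem: T(n) = Θ(f(n) · log n) = Θ(n^3 log n).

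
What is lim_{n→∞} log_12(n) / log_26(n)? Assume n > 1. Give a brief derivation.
lim = ln(26) / ln(12) = log_12(26)

Change of base: log_12(n) = ln n / ln 12 and log_26(n) = ln n / ln 26. The ratio is (ln n / ln 12) · (ln 26 / ln n) = ln 26 / ln 12, a constant independent of n. So the limit is ln 26 / ln 12 = log_12(26).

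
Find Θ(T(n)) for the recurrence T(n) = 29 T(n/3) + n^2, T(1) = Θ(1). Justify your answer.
T(n) = Θ(n^(log_3 29))

Master theorem: compare f(n) = n^2 to n^(log_3 29) where log_3 29 ≈ 3.065. Since 2 < log_3 29, we have f(n) = O(n^(log_3 29 − ε)) for some ε > 0 — Case 1. Hence T(n) = Θ(n^(log_3 29)).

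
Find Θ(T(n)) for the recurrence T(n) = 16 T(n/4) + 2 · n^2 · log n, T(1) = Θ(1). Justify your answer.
T(n) = Θ(n^2 · (log n)^2)

Here log_4 16 = 2 and f(n) = 2 · n^2 · log n = Θ(n^(log_4 16) · (log n)^1). This is the extended Case 2 of the master theorem (f matches the critical exponent up to log factors), giving T(n) = Θ(n^(log_4 16) · (log n)^(1+1)) = Θ(n^2 · (log n)^2).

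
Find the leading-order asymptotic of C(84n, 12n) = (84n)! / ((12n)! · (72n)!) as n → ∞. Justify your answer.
C(84n, 12n) ~ (823543/46656)^(12n) · sqrt(7/(12π·12n))

Write N = 12n. Apply Stirling to each factorial:
  (7N)! ~ sqrt(2π·7N) · (7N/e)^(7N),
  N! ~ sqrt(2π N) · (N/e)^N,
  (6N)! ~ sqrt(2π·6N) · (6N/e)^(6N).
The exponential factors combine to (7N)^(7N) / (N^N · (6N)^(6N)) = 7^(7N)/6^(6N) = (7^7/6^6)^N = (823543/46656)^N.
The square-root prefactors combine to sqrt(2π·7N) / (sqrt(2π N)·sqrt(2π·6N)) = sqrt(7 / (2π·6·N)) = sqrt(7/(12π·12n)).
Substituting N = 12n: C(84n, 12n) ~ (823543/46656)^(12n) · sqrt(7/(12π·12n)).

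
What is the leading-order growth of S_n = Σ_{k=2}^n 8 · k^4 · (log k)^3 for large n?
S_n ~ 8 · n^5 · (log n)^3 / 5

By integral comparison, S_n = ∫_1^n 8 · x^4 · (log x)^3 dx + O(n^4 · (log n)^3). For the integral, the leading term of ∫_1^n x^4 (log x)^3 dx is n^5/5 · (log n)^3 (by repeated integration by parts; each step lowers the log-exponent and produces a relatively O(1/log n) correction). Hence S_n ~ 8 · n^5 · (log n)^3 / 5.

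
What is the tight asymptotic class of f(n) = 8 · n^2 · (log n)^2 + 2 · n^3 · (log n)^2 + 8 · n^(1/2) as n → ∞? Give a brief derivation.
f(n) ∈ Θ(n^3 · (log n)^2)

Compare the terms by growth order. For large n, n^a · (log n)^b dominates n^a' · (log n)^b' iff a > a', or (a = a' and b > b'). Ranking the 3 terms shows the dominant one is 2 · n^3 · (log n)^2. Hence f(n) ∈ Θ(n^3 · (log n)^2).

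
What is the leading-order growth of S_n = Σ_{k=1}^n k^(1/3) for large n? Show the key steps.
S_n ~ (3/4) · n^(4/3)

Integral comparison: Σ_{k=1}^n k^(1/3) = ∫_0^n x^(1/3) dx + O(n^(1/3)). The integral is n^(1 + 1/3) / (1 + 1/3) = n^((1+3)/3) / ((1+3)/3) = (3/4) · n^(4/3).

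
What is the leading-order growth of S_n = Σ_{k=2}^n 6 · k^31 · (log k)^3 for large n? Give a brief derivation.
S_n ~ 3 · n^32 · (log n)^3 / 16

By integral comparison, S_n = ∫_1^n 6 · x^31 · (log x)^3 dx + O(n^31 · (log n)^3). For the integral, the leading term of ∫_1^n x^31 (log x)^3 dx is n^32/32 · (log n)^3 (by repeated integration by parts; each step lowers the log-exponent and produces a relatively O(1/log n) correction). Hence S_n ~ 3 · n^32 · (log n)^3 / 16.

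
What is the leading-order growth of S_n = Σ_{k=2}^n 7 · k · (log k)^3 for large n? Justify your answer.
S_n ~ 7 · n^2 · (log n)^3 / 2

By integral comparison, S_n = ∫_1^n 7 · x · (log x)^3 dx + O(n · (log n)^3). For the integral, the leading term of ∫_1^n x^1 (log x)^3 dx is n^2/2 · (log n)^3 (by repeated integration by parts; each step lowers the log-exponent and produces a relatively O(1/log n) correction). Hence S_n ~ 7 · n^2 · (log n)^3 / 2.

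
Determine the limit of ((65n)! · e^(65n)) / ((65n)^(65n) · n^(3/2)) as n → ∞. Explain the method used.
lim = 0

Stirling: (65n)! ~ sqrt(2π·65n) · (65n/e)^(65n). Hence
  (65n)! · e^(65n) / (65n)^(65n) ~ sqrt(2π·65n).
Dividing by n^(3/2): sqrt(2π·65n) / n^(3/2) = sqrt(2π·65) · n^((1−3)/2), so the expression behaves like sqrt(2π·65) · n^((1−3)/2) → 0.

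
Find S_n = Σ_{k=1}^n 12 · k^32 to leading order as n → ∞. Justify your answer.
S_n ~ 4 · n^33 / 11

By integral comparison (Euler-Maclaurin), Σ_{k=1}^n 12 · k^32 = 12 · ∫_0^n x^32 dx + O(n^32) = 12 · n^33/33 = 4 · n^33 / 11 + O(n^32). (Equivalently, Faulhaber's formula gives the same leading term.)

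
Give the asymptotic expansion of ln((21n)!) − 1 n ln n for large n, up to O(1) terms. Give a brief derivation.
ln((21n)!) − 1 n ln n = 20 n ln n + 21(ln 21 − 1) n + (1/2) ln(2π·21n) + O(1/n)

Stirling: ln((21n)!) = 21n ln(21n) − 21n + (1/2) ln(2π·21n) + O(1/n).
Expand 21n ln(21n) = 21n (ln n + ln 21) = 21n ln n + 21n ln 21.
Subtract 1n ln n: leading term is (21 − 1) n ln n = 20 n ln n. The next term is 21n ln 21 − 21n = 21(ln 21 − 1) n. Then the (1/2) ln(2π·21n) correction.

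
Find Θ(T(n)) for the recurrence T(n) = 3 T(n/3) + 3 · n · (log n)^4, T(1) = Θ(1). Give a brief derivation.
T(n) = Θ(n · (log n)^5)

Here log_3 3 = 1 and f(n) = 3 · n · (log n)^4 = Θ(n^(log_3 3) · (log n)^4). This is the extended Case 2 of the master theorem (f matches the critical exponent up to log factors), giving T(n) = Θ(n^(log_3 3) · (log n)^(4+1)) = Θ(n · (log n)^5).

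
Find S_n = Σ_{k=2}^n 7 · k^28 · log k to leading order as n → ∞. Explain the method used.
S_n ~ 7 · n^29 log n / 29 − 7 · n^29 / 841

By integral comparison, S_n = ∫_1^n 7 · x^28 · log x dx + O(n^28 · log n). For the integral, ∫ x^28 log x dx = n^29 log n / 29 − n^29/841 (integration by parts). Hence S_n ~ 7 · n^29 log n / 29 − 7 · n^29 / 841.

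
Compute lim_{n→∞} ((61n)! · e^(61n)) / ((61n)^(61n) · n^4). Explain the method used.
lim = 0

Stirling: (61n)! ~ sqrt(2π·61n) · (61n/e)^(61n). Hence
  (61n)! · e^(61n) / (61n)^(61n) ~ sqrt(2π·61n).
Dividing by n^4: sqrt(2π·61n) / n^4 = sqrt(2π·61) · n^((1−8)/2), so the expression behaves like sqrt(2π·61) · n^((1−8)/2) → 0.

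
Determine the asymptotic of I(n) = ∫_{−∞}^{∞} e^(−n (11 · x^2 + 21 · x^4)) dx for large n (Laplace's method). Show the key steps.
I(n) ~ sqrt(π/(11n))

φ(x) = 11 · x^2 + 21 · x^4 has its unique global minimum at x* = 0 (since φ'(x) = 22x + 84x^3 = 0 only at x = 0 for real x with both coefficients positive, and φ → ∞ as |x| → ∞). At x* = 0, φ(0) = 0 and φ''(0) = 22. Laplace's method then gives
  I(n) ~ sqrt(2π / (n · φ''(0))) · e^(−n φ(0)) = sqrt(2π / (22n)) = sqrt(π/(11n)).
The 21 · x^4 term contributes only at subleading order (an O(1/n) relative correction).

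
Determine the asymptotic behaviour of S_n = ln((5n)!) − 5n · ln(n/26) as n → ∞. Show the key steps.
S_n ~ 5n · (ln 130 − 1) + O(ln n)

Stirling: ln((5n)!) = 5n ln(5n) − 5n + O(ln n).
  S_n = 5n ln(5n) − 5n − 5n ln(n/26) + O(ln n)
      = 5n ln(5n) − 5n ln n + 5n ln 26 − 5n + O(ln n)
      = 5n ln 5 + 5n ln 26 − 5n + O(ln n)
      = 5n (ln 130 − 1) + O(ln n).
Numerically ln(130) − 1 ≈ 3.8675.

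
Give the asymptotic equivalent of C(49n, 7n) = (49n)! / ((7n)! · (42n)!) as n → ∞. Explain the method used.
C(49n, 7n) ~ (823543/46656)^(7n) · sqrt(7/(12π·7n))

Write N = 7n. Apply Stirling to each factorial:
  (7N)! ~ sqrt(2π·7N) · (7N/e)^(7N),
  N! ~ sqrt(2π N) · (N/e)^N,
  (6N)! ~ sqrt(2π·6N) · (6N/e)^(6N).
The exponential factors combine to (7N)^(7N) / (N^N · (6N)^(6N)) = 7^(7N)/6^(6N) = (7^7/6^6)^N = (823543/46656)^N.
The square-root prefactors combine to sqrt(2π·7N) / (sqrt(2π N)·sqrt(2π·6N)) = sqrt(7 / (2π·6·N)) = sqrt(7/(12π·7n)).
Substituting N = 7n: C(49n, 7n) ~ (823543/46656)^(7n) · sqrt(7/(12π·7n)).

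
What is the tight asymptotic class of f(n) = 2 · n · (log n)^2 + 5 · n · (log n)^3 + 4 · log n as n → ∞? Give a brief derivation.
f(n) ∈ Θ(n · (log n)^3)

Compare the terms by growth order. For large n, n^a · (log n)^b dominates n^a' · (log n)^b' iff a > a', or (a = a' and b > b'). Ranking the 3 terms shows the dominant one is 5 · n · (log n)^3. Hence f(n) ∈ Θ(n · (log n)^3).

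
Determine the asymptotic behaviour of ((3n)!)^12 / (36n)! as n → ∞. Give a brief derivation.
((3n)!)^12/(36n)! ~ ((2π·3n)^(11/2) / sqrt(12)) · 12^(−12·3n)  →  0

Write N = 3n. Stirling: N! ~ sqrt(2π N)(N/e)^N and (12N)! ~ sqrt(2π·12N)·(12N/e)^(12N).
  (N!)^12/(12N)! ~ (2π N)^(12/2) (N/e)^(12N) / [sqrt(2π·12N) (12N/e)^(12N)]
     = (2π N)^(12/2) / sqrt(2π·12N) · (N/(12N))^(12N)
     = (2π N)^((12−1)/2) / sqrt(12) · 12^(−12N).
Since 12^12 > 1, the factor 12^(−12N) decays exponentially, so the ratio → 0. Substituting N = 3n gives the stated form.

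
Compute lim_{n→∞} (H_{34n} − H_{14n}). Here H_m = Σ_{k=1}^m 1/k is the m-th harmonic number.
lim = ln(34/14) = ln(17/7)

Euler-Maclaurin gives H_m = ln m + γ + 1/(2m) + O(1/m^2). The γ and O(1/m) terms cancel in the difference:
  H_{34n} − H_{14n} = ln(34n) − ln(14n) + O(1/n) = ln(34/14) + O(1/n).
Hence the limit is ln(34/14) = ln(17/7).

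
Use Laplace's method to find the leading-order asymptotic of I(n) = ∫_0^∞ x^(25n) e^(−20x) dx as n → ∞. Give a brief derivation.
I(n) ~ (sqrt(2π·25n) / 20) · (25n/(20e))^(25n)

Write the integrand as exp(25n ln x − 20x) and set f(x) = 25n ln x − 20x. Then f'(x) = 25n/x − 20 = 0 at x* = 25n/20, and f''(x*) = −25n/x*^2 = −20^2/(25n). Laplace's method (interior maximum) gives
  I(n) ~ e^(f(x*)) · sqrt(2π / |f''(x*)|)
        = exp(25n ln(25n/20) − 25n) · sqrt(2π · 25n / 20^2)
        = (25n/20)^(25n) e^(−25n) · sqrt(2π·25n) / 20
        = (sqrt(2π·25n) / 20) · (25n/(20e))^(25n).
This matches Γ(25n+1)/20^(25n+1) with Stirling applied to Γ.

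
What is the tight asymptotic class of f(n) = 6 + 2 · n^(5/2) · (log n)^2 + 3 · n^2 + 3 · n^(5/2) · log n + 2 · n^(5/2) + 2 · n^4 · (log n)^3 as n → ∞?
f(n) ∈ Θ(n^4 · (log n)^3)

Compare the terms by growth order. For large n, n^a · (log n)^b dominates n^a' · (log n)^b' iff a > a', or (a = a' and b > b'). Ranking the 6 terms shows the dominant one is 2 · n^4 · (log n)^3. Hence f(n) ∈ Θ(n^4 · (log n)^3).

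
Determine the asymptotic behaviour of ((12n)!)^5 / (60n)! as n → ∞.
((12n)!)^5/(60n)! ~ ((2π·12n)^(4/2) / sqrt(5)) · 5^(−5·12n)  →  0

Write N = 12n. Stirling: N! ~ sqrt(2π N)(N/e)^N and (5N)! ~ sqrt(2π·5N)·(5N/e)^(5N).
  (N!)^5/(5N)! ~ (2π N)^(5/2) (N/e)^(5N) / [sqrt(2π·5N) (5N/e)^(5N)]
     = (2π N)^(5/2) / sqrt(2π·5N) · (N/(5N))^(5N)
     = (2π N)^((5−1)/2) / sqrt(5) · 5^(−5N).
Since 5^5 > 1, the factor 5^(−5N) decays exponentially, so the ratio → 0. Substituting N = 12n gives the stated form.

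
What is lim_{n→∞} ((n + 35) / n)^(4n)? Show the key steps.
lim = e^140

Rewrite as (1 + 35/n)^(4n). By the standard limit (1 + x/n)^n → e^x, we have (1 + 35/n)^n → e^35, and raising to the 4th power gives e^140.
More precisely, ln[(1 + 35/n)^(4n)] = 4n · ln(1 + 35/n) = 4n · (35/n + O(1/n^2)) = 140 + O(1/n) → 140.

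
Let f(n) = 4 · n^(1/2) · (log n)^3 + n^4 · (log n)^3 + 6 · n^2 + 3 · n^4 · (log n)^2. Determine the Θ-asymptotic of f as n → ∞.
f(n) ∈ Θ(n^4 · (log n)^3)

Compare the terms by growth order. For large n, n^a · (log n)^b dominates n^a' · (log n)^b' iff a > a', or (a = a' and b > b'). Ranking the 4 terms shows the dominant one is n^4 · (log n)^3. Hence f(n) ∈ Θ(n^4 · (log n)^3).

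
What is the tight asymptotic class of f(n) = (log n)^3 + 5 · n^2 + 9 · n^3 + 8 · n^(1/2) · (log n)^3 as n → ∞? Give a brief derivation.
f(n) ∈ Θ(n^3)

Compare the terms by growth order. For large n, n^a · (log n)^b dominates n^a' · (log n)^b' iff a > a', or (a = a' and b > b'). Ranking the 4 terms shows the dominant one is 9 · n^3. Hence f(n) ∈ Θ(n^3).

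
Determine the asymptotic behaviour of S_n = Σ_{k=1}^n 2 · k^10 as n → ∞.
S_n ~ 2 · n^11 / 11

By integral comparison (Euler-Maclaurin), Σ_{k=1}^n 2 · k^10 = 2 · ∫_0^n x^10 dx + O(n^10) = 2 · n^11/11 + O(n^10). (Equivalently, Faulhaber's formula gives the same leading term.)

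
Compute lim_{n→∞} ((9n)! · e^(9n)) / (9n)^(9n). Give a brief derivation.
lim = ∞

Stirling: (9n)! ~ sqrt(2π·9n) · (9n/e)^(9n). Hence
  (9n)! · e^(9n) / (9n)^(9n) ~ sqrt(2π·9n) = sqrt(2π·9) · sqrt(n) → ∞.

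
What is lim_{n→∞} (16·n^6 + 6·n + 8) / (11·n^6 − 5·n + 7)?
lim = 16/11

For large n the leading n^6 terms dominate both numerator and denominator. Dividing top and bottom by n^6, every other term tends to 0, leaving 16/11.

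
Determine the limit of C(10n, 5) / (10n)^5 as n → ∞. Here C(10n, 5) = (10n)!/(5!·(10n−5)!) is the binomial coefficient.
lim = 1/5! = 1/120

With N = 10n → ∞: C(N, 5) / N^5 = [N(N−1)…(N−4)] / (5! · N^5) = (1/5!) · 1 · (1 − 1/(10n)) · (1 − 2/(10n)) · (1 − 3/(10n)) · (1 − 4/(10n)). Each factor → 1 as N → ∞, so the limit is 1/5! = 1/120.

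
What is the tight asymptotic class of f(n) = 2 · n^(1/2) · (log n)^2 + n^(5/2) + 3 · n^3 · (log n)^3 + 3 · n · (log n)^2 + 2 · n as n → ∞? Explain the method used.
f(n) ∈ Θ(n^3 · (log n)^3)

Compare the terms by growth order. For large n, n^a · (log n)^b dominates n^a' · (log n)^b' iff a > a', or (a = a' and b > b'). Ranking the 5 terms shows the dominant one is 3 · n^3 · (log n)^3. Hence f(n) ∈ Θ(n^3 · (log n)^3).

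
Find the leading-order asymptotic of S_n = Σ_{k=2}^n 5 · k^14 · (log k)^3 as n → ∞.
S_n ~ n^15 · (log n)^3 / 3

By integral comparison, S_n = ∫_1^n 5 · x^14 · (log x)^3 dx + O(n^14 · (log n)^3). For the integral, the leading term of ∫_1^n x^14 (log x)^3 dx is n^15/15 · (log n)^3 (by repeated integration by parts; each step lowers the log-exponent and produces a relatively O(1/log n) correction). Hence S_n ~ n^15 · (log n)^3 / 3.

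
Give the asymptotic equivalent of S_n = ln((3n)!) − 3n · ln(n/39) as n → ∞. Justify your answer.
S_n ~ 3n · (ln 117 − 1) + O(ln n)

Stirling: ln((3n)!) = 3n ln(3n) − 3n + O(ln n).
  S_n = 3n ln(3n) − 3n − 3n ln(n/39) + O(ln n)
      = 3n ln(3n) − 3n ln n + 3n ln 39 − 3n + O(ln n)
      = 3n ln 3 + 3n ln 39 − 3n + O(ln n)
      = 3n (ln 117 − 1) + O(ln n).
Numerically ln(117) − 1 ≈ 3.7622.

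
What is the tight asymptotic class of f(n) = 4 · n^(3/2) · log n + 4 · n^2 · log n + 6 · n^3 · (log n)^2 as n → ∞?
f(n) ∈ Θ(n^3 · (log n)^2)

Compare the terms by growth order. For large n, n^a · (log n)^b dominates n^a' · (log n)^b' iff a > a', or (a = a' and b > b'). Ranking the 3 terms shows the dominant one is 6 · n^3 · (log n)^2. Hence f(n) ∈ Θ(n^3 · (log n)^2).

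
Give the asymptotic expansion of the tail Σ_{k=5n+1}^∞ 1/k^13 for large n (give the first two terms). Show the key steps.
Σ_{k>5n} 1/k^13 = 1/(12 · (5n)^12) − 1/(2 · (5n)^13) + O(1/(5n)^14)

Compare to the integral: ∫_{5n}^∞ x^(−13) dx = [−x^(−12)/12]_{5n}^∞ = 1/((13−1)·(5n)^12). The Euler-Maclaurin correction adds −f(5n)/2 = −1/(2·(5n)^13). Euler-Maclaurin then gives
  Σ_{k>5n} 1/k^13 = ∫_{5n}^∞ dx/x^13 − 1/(2·(5n)^13) + O(1/(5n)^14).
(Equivalently this is ζ(13) − Σ_{k≤5n} 1/k^13.)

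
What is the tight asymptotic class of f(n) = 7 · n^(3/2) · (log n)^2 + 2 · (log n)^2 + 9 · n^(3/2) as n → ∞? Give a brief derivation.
f(n) ∈ Θ(n^(3/2) · (log n)^2)

Compare the terms by growth order. For large n, n^a · (log n)^b dominates n^a' · (log n)^b' iff a > a', or (a = a' and b > b'). Ranking the 3 terms shows the dominant one is 7 · n^(3/2) · (log n)^2. Hence f(n) ∈ Θ(n^(3/2) · (log n)^2).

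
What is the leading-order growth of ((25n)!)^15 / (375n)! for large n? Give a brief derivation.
((25n)!)^15/(375n)! ~ ((2π·25n)^(14/2) / sqrt(15)) · 15^(−15·25n)  →  0

Write N = 25n. Stirling: N! ~ sqrt(2π N)(N/e)^N and (15N)! ~ sqrt(2π·15N)·(15N/e)^(15N).
  (N!)^15/(15N)! ~ (2π N)^(15/2) (N/e)^(15N) / [sqrt(2π·15N) (15N/e)^(15N)]
     = (2π N)^(15/2) / sqrt(2π·15N) · (N/(15N))^(15N)
     = (2π N)^((15−1)/2) / sqrt(15) · 15^(−15N).
Since 15^15 > 1, the factor 15^(−15N) decays exponentially, so the ratio → 0. Substituting N = 25n gives the stated form.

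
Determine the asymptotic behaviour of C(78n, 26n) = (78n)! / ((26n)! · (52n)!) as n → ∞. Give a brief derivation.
C(78n, 26n) ~ (27/4)^(26n) · sqrt(3/(4π·26n))

Write N = 26n. Apply Stirling to each factorial:
  (3N)! ~ sqrt(2π·3N) · (3N/e)^(3N),
  N! ~ sqrt(2π N) · (N/e)^N,
  (2N)! ~ sqrt(2π·2N) · (2N/e)^(2N).
The exponential factors combine to (3N)^(3N) / (N^N · (2N)^(2N)) = 3^(3N)/2^(2N) = (3^3/2^2)^N = (27/4)^N.
The square-root prefactors combine to sqrt(2π·3N) / (sqrt(2π N)·sqrt(2π·2N)) = sqrt(3 / (2π·2·N)) = sqrt(3/(4π·26n)).
Substituting N = 26n: C(78n, 26n) ~ (27/4)^(26n) · sqrt(3/(4π·26n)).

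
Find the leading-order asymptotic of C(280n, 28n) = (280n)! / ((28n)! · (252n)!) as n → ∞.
C(280n, 28n) ~ (10000000000/387420489)^(28n) · sqrt(5/(9π·28n))

Write N = 28n. Apply Stirling to each factorial:
  (10N)! ~ sqrt(2π·10N) · (10N/e)^(10N),
  N! ~ sqrt(2π N) · (N/e)^N,
  (9N)! ~ sqrt(2π·9N) · (9N/e)^(9N).
The exponential factors combine to (10N)^(10N) / (N^N · (9N)^(9N)) = 10^(10N)/9^(9N) = (10^10/9^9)^N = (10000000000/387420489)^N.
The square-root prefactors combine to sqrt(2π·10N) / (sqrt(2π N)·sqrt(2π·9N)) = sqrt(10 / (2π·9·N)) = sqrt(5/(9π·28n)).
Substituting N = 28n: C(280n, 28n) ~ (10000000000/387420489)^(28n) · sqrt(5/(9π·28n)).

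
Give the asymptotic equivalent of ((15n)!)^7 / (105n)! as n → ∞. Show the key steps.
((15n)!)^7/(105n)! ~ ((2π·15n)^(6/2) / sqrt(7)) · 7^(−7·15n)  →  0

Write N = 15n. Stirling: N! ~ sqrt(2π N)(N/e)^N and (7N)! ~ sqrt(2π·7N)·(7N/e)^(7N).
  (N!)^7/(7N)! ~ (2π N)^(7/2) (N/e)^(7N) / [sqrt(2π·7N) (7N/e)^(7N)]
     = (2π N)^(7/2) / sqrt(2π·7N) · (N/(7N))^(7N)
     = (2π N)^((7−1)/2) / sqrt(7) · 7^(−7N).
Since 7^7 > 1, the factor 7^(−7N) decays exponentially, so the ratio → 0. Substituting N = 15n gives the stated form.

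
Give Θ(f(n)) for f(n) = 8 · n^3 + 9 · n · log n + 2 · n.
f(n) ∈ Θ(n^3)

Compare the terms by growth order. For large n, n^a · (log n)^b dominates n^a' · (log n)^b' iff a > a', or (a = a' and b > b'). Ranking the 3 terms shows the dominant one is 8 · n^3. Hence f(n) ∈ Θ(n^3).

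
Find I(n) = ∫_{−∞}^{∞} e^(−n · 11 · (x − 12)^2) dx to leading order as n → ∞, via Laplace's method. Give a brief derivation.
I(n) = sqrt(π/(11n))

Here φ(x) = 11 · (x − 12)^2 has its unique minimum at x* = 12 with φ(x*) = 0 and φ''(x*) = 22. Laplace's method gives
  I(n) ~ e^(−n φ(x*)) · sqrt(2π / (n · φ''(x*))) = sqrt(2π / (22n)) = sqrt(π/(11n)).
This is exact: substituting u = (x − 12)·sqrt(11n) gives I(n) = (1/sqrt(11n)) ∫_{−∞}^{∞} e^(−u^2) du = sqrt(π/(11n)).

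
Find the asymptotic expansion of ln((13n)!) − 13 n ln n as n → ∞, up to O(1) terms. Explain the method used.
ln((13n)!) − 13 n ln n = 13(ln 13 − 1) n + (1/2) ln(2π·13n) + O(1/n)

Stirling: ln((13n)!) = 13n ln(13n) − 13n + (1/2) ln(2π·13n) + O(1/n).
Since 13n ln(13n) = 13n ln n + 13n ln 13, subtracting 13n ln n cancels the n ln n term exactly. What remains is 13(ln 13 − 1) n + (1/2) ln(2π·13n) + O(1/n).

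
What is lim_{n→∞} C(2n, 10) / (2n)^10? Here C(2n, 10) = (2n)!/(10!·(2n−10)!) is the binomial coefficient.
lim = 1/10! = 1/3628800

With N = 2n → ∞: C(N, 10) / N^10 = [N(N−1)…(N−9)] / (10! · N^10) = (1/10!) · 1 · (1 − 1/(2n)) · … · (1 − 9/(2n)). Each factor → 1 as N → ∞, so the limit is 1/10! = 1/3628800.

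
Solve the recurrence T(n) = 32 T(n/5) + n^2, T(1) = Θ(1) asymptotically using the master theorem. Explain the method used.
T(n) = Θ(n^(log_5 32))

Master theorem: compare f(n) = n^2 to n^(log_5 32) where log_5 32 ≈ 2.153. Since 2 < log_5 32, we have f(n) = O(n^(log_5 32 − ε)) for some ε > 0 — Case 1. Hence T(n) = Θ(n^(log_5 32)).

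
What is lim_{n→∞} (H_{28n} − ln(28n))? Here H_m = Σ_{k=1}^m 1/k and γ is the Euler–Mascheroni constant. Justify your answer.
lim = γ

By Euler-Maclaurin, H_m = ln m + γ + O(1/m). So
  H_{28n} − ln(28n) = ln(28n) + γ − ln(28n) + O(1/n)
                       = ln(28/28) + γ + O(1/n).
Hence the limit is γ (since ln 1 = 0).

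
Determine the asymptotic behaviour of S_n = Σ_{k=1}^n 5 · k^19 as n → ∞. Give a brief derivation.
S_n ~ n^20 / 4

By integral comparison (Euler-Maclaurin), Σ_{k=1}^n 5 · k^19 = 5 · ∫_0^n x^19 dx + O(n^19) = 5 · n^20/20 = n^20 / 4 + O(n^19). (Equivalently, Faulhaber's formula gives the same leading term.)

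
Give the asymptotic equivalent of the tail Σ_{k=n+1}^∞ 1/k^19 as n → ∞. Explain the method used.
Σ_{k>n} 1/k^19 ~ 1/(18 · n^18)

Compare to the integral: ∫_{n}^∞ x^(−19) dx = [−x^(−18)/18]_{n}^∞ = 1/((19−1)·n^18). Euler-Maclaurin then gives
  Σ_{k>n} 1/k^19 = ∫_{n}^∞ dx/x^19 − 1/(2·n^19) + O(1/n^20).
(Equivalently this is ζ(19) − Σ_{k≤n} 1/k^19.)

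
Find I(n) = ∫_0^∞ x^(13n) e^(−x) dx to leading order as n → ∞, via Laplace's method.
I(n) ~ sqrt(2π·13n) · (13n/e)^(13n)

Write the integrand as exp(13n ln x − x) and set f(x) = 13n ln x − x. Then f'(x) = 13n/x − 1 = 0 at x* = 13n, and f''(x*) = −13n/x*^2 = −1/(13n). Laplace's method (interior maximum) gives
  I(n) ~ e^(f(x*)) · sqrt(2π / |f''(x*)|)
        = exp(13n ln(13n) − 13n) · sqrt(2π · 13n)
        = (13n)^(13n) e^(−13n) · sqrt(2π·13n)
        = sqrt(2π·13n) · (13n/e)^(13n).
This matches Γ(13n+1) with Stirling applied to Γ.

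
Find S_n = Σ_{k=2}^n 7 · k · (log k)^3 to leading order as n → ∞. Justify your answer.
S_n ~ 7 · n^2 · (log n)^3 / 2

By integral comparison, S_n = ∫_1^n 7 · x · (log x)^3 dx + O(n · (log n)^3). For the integral, the leading term of ∫_1^n x^1 (log x)^3 dx is n^2/2 · (log n)^3 (by repeated integration by parts; each step lowers the log-exponent and produces a relatively O(1/log n) correction). Hence S_n ~ 7 · n^2 · (log n)^3 / 2.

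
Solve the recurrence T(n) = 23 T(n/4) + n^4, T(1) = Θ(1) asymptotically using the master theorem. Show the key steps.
T(n) = Θ(n^4)

log_4 23 ≈ 2.262. f(n) = n^4 dominates n^(log_4 23) since 4 > 2.262, and the regularity condition a·f(n/b) = 23·(n/4)^4 = (23/256)·n^4 ≤ c·f(n) holds with c = 23/256 ≈ 0.0898 < 1. So this is Case 3: T(n) = Θ(f(n)) = Θ(n^4).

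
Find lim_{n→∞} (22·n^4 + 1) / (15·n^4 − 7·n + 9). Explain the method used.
lim = 22/15

For large n the leading n^4 terms dominate both numerator and denominator. Dividing top and bottom by n^4, every other term tends to 0, leaving 22/15.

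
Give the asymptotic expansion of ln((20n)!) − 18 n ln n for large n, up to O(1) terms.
ln((20n)!) − 18 n ln n = 2 n ln n + 20(ln 20 − 1) n + (1/2) ln(2π·20n) + O(1/n)

Stirling: ln((20n)!) = 20n ln(20n) − 20n + (1/2) ln(2π·20n) + O(1/n).
Expand 20n ln(20n) = 20n (ln n + ln 20) = 20n ln n + 20n ln 20.
Subtract 18n ln n: leading term is (20 − 18) n ln n = 2 n ln n. The next term is 20n ln 20 − 20n = 20(ln 20 − 1) n. Then the (1/2) ln(2π·20n) correction.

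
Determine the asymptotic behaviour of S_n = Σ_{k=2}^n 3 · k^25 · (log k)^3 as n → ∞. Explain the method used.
S_n ~ 3 · n^26 · (log n)^3 / 26

By integral comparison, S_n = ∫_1^n 3 · x^25 · (log x)^3 dx + O(n^25 · (log n)^3). For the integral, the leading term of ∫_1^n x^25 (log x)^3 dx is n^26/26 · (log n)^3 (by repeated integration by parts; each step lowers the log-exponent and produces a relatively O(1/log n) correction). Hence S_n ~ 3 · n^26 · (log n)^3 / 26.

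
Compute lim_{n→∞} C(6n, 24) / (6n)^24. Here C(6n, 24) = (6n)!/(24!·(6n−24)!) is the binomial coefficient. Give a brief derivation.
lim = 1/24! = 1/620448401733239439360000

With N = 6n → ∞: C(N, 24) / N^24 = [N(N−1)…(N−23)] / (24! · N^24) = (1/24!) · 1 · (1 − 1/(6n)) · … · (1 − 23/(6n)). Each factor → 1 as N → ∞, so the limit is 1/24! = 1/620448401733239439360000.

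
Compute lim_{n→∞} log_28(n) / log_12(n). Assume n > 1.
lim = ln(12) / ln(28) = log_28(12)

Change of base: log_28(n) = ln n / ln 28 and log_12(n) = ln n / ln 12. The ratio is (ln n / ln 28) · (ln 12 / ln n) = ln 12 / ln 28, a constant independent of n. So the limit is ln 12 / ln 28 = log_28(12).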